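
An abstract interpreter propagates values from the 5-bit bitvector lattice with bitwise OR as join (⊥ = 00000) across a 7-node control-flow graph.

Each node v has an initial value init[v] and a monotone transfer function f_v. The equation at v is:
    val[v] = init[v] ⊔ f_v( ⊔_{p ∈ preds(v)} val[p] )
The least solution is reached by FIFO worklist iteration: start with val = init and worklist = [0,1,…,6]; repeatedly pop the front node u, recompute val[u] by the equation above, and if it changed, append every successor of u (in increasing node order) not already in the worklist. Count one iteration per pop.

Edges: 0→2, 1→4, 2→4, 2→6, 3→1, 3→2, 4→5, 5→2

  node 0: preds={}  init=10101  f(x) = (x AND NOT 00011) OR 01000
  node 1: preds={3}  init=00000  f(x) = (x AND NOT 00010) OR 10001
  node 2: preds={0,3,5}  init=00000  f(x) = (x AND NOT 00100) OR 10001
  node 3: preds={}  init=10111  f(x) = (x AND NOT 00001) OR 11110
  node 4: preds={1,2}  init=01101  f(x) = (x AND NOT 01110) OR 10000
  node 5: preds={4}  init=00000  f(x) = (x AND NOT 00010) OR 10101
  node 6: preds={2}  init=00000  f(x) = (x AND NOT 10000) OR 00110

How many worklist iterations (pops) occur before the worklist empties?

Iteration log — 10 steps:
  step 1. node 0  ⊔preds=00000  new=11101  old=10101  +wl: 
  step 2. node 1  ⊔preds=10111  new=10101  old=00000  +wl: 
  step 3. node 2  ⊔preds=11111  new=11011  old=00000  +wl: 
  step 4. node 3  ⊔preds=00000  new=11111  old=10111  +wl: 1,2
  step 5. node 4  ⊔preds=11111  new=11101  old=01101  +wl: 
  step 6. node 5  ⊔preds=11101  new=11101  old=00000  +wl: 
  step 7. node 6  ⊔preds=11011  new=01111  old=00000  +wl: 
  step 8. node 1  ⊔preds=11111  new=11101  old=10101  +wl: 4
  step 9. node 2  ⊔preds=11111  new=11011  stable
  step 10. node 4  ⊔preds=11111  new=11101  stable

Least fixpoint reached:
  node 0: 11101
  node 1: 11101
  node 2: 11011
  node 3: 11111
  node 4: 11101
  node 5: 11101
  node 6: 01111

10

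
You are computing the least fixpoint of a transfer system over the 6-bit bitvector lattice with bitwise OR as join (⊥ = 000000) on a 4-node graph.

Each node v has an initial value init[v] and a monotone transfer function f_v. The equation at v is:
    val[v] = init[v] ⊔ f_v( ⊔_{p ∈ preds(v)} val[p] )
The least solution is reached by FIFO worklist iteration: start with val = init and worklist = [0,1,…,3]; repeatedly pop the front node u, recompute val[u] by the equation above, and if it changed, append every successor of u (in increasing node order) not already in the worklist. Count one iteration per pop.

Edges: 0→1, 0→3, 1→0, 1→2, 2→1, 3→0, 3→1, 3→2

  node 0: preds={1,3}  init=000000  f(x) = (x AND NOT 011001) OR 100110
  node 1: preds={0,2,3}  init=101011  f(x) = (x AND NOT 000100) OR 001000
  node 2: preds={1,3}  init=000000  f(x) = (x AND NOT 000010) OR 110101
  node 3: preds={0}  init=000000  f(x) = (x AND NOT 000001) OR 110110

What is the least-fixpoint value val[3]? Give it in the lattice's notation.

110110

Trace (7 dequeues):
  [1] u=0 | in 101011 | out 100110 | prev 000000 | push {}
  [2] u=1 | in 100110 | out 101011 | ==
  [3] u=2 | in 101011 | out 111101 | prev 000000 | push {1}
  [4] u=3 | in 100110 | out 110110 | prev 000000 | push {0,2}
  [5] u=1 | in 111111 | out 111011 | prev 101011 | push {}
  [6] u=0 | in 111111 | out 100110 | ==
  [7] u=2 | in 111111 | out 111101 | ==

Converged values:
  [0] 100110
  [1] 111011
  [2] 111101
  [3] 110110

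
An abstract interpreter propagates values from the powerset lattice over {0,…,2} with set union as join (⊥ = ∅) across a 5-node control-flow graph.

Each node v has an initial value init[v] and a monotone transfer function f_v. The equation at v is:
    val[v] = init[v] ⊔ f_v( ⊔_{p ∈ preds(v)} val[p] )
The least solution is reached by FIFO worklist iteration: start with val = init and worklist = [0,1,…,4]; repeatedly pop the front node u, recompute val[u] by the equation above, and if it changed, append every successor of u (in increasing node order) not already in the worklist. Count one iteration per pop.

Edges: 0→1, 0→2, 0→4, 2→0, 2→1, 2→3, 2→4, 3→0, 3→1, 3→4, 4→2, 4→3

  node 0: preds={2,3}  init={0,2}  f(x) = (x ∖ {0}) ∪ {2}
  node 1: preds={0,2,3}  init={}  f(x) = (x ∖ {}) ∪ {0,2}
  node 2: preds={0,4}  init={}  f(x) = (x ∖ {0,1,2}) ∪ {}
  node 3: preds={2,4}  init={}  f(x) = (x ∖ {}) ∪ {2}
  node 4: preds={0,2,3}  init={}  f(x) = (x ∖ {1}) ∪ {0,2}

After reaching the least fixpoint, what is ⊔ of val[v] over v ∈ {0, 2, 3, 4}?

Trace (12 dequeues):
  [1] u=0 | in {} | out {0,2} | ==
  [2] u=1 | in {0,2} | out {0,2} | prev {} | push {}
  [3] u=2 | in {0,2} | out {} | ==
  [4] u=3 | in {} | out {2} | prev {} | push {0,1}
  [5] u=4 | in {0,2} | out {0,2} | prev {} | push {2,3}
  [6] u=0 | in {2} | out {0,2} | ==
  [7] u=1 | in {0,2} | out {0,2} | ==
  [8] u=2 | in {0,2} | out {} | ==
  [9] u=3 | in {0,2} | out {0,2} | prev {2} | push {0,1,4}
  [10] u=0 | in {0,2} | out {0,2} | ==
  [11] u=1 | in {0,2} | out {0,2} | ==
  [12] u=4 | in {0,2} | out {0,2} | ==

Converged values:
  [0] {0,2}
  [1] {0,2}
  [2] {}
  [3] {0,2}
  [4] {0,2}

{0,2}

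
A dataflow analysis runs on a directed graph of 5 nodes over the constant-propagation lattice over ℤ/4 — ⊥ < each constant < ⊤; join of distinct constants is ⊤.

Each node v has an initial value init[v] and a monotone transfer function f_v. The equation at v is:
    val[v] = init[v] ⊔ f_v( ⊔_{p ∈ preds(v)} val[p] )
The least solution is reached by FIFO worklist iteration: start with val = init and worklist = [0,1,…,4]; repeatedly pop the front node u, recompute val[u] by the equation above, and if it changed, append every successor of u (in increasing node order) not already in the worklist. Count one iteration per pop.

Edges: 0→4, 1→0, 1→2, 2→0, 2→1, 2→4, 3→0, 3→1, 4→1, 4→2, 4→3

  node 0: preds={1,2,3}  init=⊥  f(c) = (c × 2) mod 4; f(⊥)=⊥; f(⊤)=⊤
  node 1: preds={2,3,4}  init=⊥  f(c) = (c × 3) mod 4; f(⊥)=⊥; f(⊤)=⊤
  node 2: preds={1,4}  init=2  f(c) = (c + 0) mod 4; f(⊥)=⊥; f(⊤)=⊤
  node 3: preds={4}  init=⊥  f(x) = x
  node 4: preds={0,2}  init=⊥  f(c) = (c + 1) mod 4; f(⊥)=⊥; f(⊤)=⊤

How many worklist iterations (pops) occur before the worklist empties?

12

Trace (12 dequeues):
  [1] u=0 | in 2 | out 0 | prev ⊥ | push {}
  [2] u=1 | in 2 | out 2 | prev ⊥ | push {0}
  [3] u=2 | in 2 | out 2 | ==
  [4] u=3 | in ⊥ | out ⊥ | ==
  [5] u=4 | in ⊤ | out ⊤ | prev ⊥ | push {1,2,3}
  [6] u=0 | in 2 | out 0 | ==
  [7] u=1 | in ⊤ | out ⊤ | prev 2 | push {0}
  [8] u=2 | in ⊤ | out ⊤ | prev 2 | push {1,4}
  [9] u=3 | in ⊤ | out ⊤ | prev ⊥ | push {}
  [10] u=0 | in ⊤ | out ⊤ | prev 0 | push {}
  [11] u=1 | in ⊤ | out ⊤ | ==
  [12] u=4 | in ⊤ | out ⊤ | ==

Converged values:
  [0] ⊤
  [1] ⊤
  [2] ⊤
  [3] ⊤
  [4] ⊤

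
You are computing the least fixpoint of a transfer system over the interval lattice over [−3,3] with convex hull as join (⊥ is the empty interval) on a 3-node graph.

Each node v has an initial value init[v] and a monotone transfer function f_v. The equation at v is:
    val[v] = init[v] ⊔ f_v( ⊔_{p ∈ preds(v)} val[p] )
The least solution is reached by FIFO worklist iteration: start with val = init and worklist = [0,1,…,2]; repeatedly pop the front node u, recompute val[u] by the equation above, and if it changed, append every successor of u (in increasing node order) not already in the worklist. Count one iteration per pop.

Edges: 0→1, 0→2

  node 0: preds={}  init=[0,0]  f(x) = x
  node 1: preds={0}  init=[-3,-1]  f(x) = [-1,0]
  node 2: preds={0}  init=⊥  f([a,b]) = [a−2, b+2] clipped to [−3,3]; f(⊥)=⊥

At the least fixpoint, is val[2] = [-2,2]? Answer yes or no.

yes

Iteration log — 3 steps:
  step 1. node 0  ⊔preds=⊥  new=[0,0]  stable
  step 2. node 1  ⊔preds=[0,0]  new=[-3,0]  old=[-3,-1]  +wl: 
  step 3. node 2  ⊔preds=[0,0]  new=[-2,2]  old=⊥  +wl: 

Least fixpoint reached:
  node 0: [0,0]
  node 1: [-3,0]
  node 2: [-2,2]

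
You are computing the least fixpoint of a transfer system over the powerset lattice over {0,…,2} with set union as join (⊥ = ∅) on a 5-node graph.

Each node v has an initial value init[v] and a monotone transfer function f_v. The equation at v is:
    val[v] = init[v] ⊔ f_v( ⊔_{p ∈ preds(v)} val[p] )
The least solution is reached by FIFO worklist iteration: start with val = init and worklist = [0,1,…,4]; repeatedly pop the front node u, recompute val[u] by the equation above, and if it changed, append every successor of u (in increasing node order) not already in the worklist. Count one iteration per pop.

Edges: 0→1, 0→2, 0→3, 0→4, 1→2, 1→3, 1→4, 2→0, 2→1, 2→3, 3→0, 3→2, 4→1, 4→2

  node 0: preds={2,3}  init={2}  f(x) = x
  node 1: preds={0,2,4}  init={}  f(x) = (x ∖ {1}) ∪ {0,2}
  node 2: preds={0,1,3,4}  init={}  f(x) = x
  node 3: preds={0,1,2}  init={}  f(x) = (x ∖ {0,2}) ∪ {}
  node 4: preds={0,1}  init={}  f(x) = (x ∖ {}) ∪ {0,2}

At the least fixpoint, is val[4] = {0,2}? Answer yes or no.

Worklist (10 pops):
  #1 pop 0: in={} → {2} (no change)
  #2 pop 1: in={2} → {0,2} (was {}); enqueue []
  #3 pop 2: in={0,2} → {0,2} (was {}); enqueue [0,1]
  #4 pop 3: in={0,2} → {} (no change)
  #5 pop 4: in={0,2} → {0,2} (was {}); enqueue [2]
  #6 pop 0: in={0,2} → {0,2} (was {2}); enqueue [3,4]
  #7 pop 1: in={0,2} → {0,2} (no change)
  #8 pop 2: in={0,2} → {0,2} (no change)
  #9 pop 3: in={0,2} → {} (no change)
  #10 pop 4: in={0,2} → {0,2} (no change)

Fixpoint:
  val[0] = {0,2}
  val[1] = {0,2}
  val[2] = {0,2}
  val[3] = {}
  val[4] = {0,2}

yes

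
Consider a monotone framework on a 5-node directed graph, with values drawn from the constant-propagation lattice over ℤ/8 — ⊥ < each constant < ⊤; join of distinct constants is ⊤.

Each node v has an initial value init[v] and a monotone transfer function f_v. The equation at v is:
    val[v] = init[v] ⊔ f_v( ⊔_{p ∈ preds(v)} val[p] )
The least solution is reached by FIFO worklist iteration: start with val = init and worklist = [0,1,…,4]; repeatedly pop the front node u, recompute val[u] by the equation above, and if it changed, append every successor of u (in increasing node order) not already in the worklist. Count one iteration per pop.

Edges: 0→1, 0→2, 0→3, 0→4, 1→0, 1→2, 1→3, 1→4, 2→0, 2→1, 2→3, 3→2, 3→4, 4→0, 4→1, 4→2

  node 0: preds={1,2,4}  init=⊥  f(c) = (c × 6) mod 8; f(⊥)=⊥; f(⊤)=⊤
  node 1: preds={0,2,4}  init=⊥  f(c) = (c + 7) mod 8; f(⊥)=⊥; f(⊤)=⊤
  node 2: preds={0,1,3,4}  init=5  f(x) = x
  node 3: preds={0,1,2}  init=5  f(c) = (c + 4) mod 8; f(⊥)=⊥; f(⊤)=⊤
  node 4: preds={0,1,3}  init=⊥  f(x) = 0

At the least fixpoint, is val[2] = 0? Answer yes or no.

no

Trace (10 dequeues):
  [1] u=0 | in 5 | out 6 | prev ⊥ | push {}
  [2] u=1 | in ⊤ | out ⊤ | prev ⊥ | push {0}
  [3] u=2 | in ⊤ | out ⊤ | prev 5 | push {1}
  [4] u=3 | in ⊤ | out ⊤ | prev 5 | push {2}
  [5] u=4 | in ⊤ | out 0 | prev ⊥ | push {}
  [6] u=0 | in ⊤ | out ⊤ | prev 6 | push {3,4}
  [7] u=1 | in ⊤ | out ⊤ | ==
  [8] u=2 | in ⊤ | out ⊤ | ==
  [9] u=3 | in ⊤ | out ⊤ | ==
  [10] u=4 | in ⊤ | out 0 | ==

Converged values:
  [0] ⊤
  [1] ⊤
  [2] ⊤
  [3] ⊤
  [4] 0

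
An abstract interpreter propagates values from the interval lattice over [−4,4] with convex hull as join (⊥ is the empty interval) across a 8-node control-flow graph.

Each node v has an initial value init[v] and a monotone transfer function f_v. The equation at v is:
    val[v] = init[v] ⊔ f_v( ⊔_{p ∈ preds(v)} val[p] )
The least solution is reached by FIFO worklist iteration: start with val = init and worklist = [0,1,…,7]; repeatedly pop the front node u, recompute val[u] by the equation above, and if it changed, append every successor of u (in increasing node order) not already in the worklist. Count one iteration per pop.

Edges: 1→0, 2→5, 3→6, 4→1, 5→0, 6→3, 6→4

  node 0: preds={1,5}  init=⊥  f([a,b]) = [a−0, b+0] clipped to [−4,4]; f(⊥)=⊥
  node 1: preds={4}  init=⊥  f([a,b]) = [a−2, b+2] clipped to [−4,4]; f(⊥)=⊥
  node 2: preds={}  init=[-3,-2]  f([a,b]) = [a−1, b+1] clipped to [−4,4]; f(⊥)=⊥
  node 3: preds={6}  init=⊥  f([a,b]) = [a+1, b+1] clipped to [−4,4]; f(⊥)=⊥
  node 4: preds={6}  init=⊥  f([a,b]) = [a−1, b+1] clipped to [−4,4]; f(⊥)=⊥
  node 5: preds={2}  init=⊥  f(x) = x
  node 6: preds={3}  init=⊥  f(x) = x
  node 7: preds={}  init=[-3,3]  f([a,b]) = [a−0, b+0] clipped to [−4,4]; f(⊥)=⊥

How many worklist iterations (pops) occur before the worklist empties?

9

Trace (9 dequeues):
  [1] u=0 | in ⊥ | out ⊥ | ==
  [2] u=1 | in ⊥ | out ⊥ | ==
  [3] u=2 | in ⊥ | out [-3,-2] | ==
  [4] u=3 | in ⊥ | out ⊥ | ==
  [5] u=4 | in ⊥ | out ⊥ | ==
  [6] u=5 | in [-3,-2] | out [-3,-2] | prev ⊥ | push {0}
  [7] u=6 | in ⊥ | out ⊥ | ==
  [8] u=7 | in ⊥ | out [-3,3] | ==
  [9] u=0 | in [-3,-2] | out [-3,-2] | prev ⊥ | push {}

Converged values:
  [0] [-3,-2]
  [1] ⊥
  [2] [-3,-2]
  [3] ⊥
  [4] ⊥
  [5] [-3,-2]
  [6] ⊥
  [7] [-3,3]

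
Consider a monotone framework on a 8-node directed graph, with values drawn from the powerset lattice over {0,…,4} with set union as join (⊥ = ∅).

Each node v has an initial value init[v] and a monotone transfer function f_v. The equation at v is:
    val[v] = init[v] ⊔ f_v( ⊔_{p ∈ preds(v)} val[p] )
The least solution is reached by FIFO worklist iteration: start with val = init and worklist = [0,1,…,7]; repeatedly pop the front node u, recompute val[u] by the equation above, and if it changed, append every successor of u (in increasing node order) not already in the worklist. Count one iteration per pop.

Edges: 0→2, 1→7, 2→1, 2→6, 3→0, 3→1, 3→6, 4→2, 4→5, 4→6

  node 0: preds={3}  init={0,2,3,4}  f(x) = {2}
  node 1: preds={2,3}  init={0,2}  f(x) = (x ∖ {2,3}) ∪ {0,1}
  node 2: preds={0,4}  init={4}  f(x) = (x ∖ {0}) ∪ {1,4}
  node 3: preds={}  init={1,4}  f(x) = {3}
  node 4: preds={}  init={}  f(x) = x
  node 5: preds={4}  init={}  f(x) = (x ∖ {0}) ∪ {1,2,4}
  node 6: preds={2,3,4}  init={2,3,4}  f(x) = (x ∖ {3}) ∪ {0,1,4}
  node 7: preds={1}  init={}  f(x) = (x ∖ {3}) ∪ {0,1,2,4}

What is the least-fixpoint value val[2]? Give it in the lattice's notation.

Trace (10 dequeues):
  [1] u=0 | in {1,4} | out {0,2,3,4} | ==
  [2] u=1 | in {1,4} | out {0,1,2,4} | prev {0,2} | push {}
  [3] u=2 | in {0,2,3,4} | out {1,2,3,4} | prev {4} | push {1}
  [4] u=3 | in {} | out {1,3,4} | prev {1,4} | push {0}
  [5] u=4 | in {} | out {} | ==
  [6] u=5 | in {} | out {1,2,4} | prev {} | push {}
  [7] u=6 | in {1,2,3,4} | out {0,1,2,3,4} | prev {2,3,4} | push {}
  [8] u=7 | in {0,1,2,4} | out {0,1,2,4} | prev {} | push {}
  [9] u=1 | in {1,2,3,4} | out {0,1,2,4} | ==
  [10] u=0 | in {1,3,4} | out {0,2,3,4} | ==

Converged values:
  [0] {0,2,3,4}
  [1] {0,1,2,4}
  [2] {1,2,3,4}
  [3] {1,3,4}
  [4] {}
  [5] {1,2,4}
  [6] {0,1,2,3,4}
  [7] {0,1,2,4}

{1,2,3,4}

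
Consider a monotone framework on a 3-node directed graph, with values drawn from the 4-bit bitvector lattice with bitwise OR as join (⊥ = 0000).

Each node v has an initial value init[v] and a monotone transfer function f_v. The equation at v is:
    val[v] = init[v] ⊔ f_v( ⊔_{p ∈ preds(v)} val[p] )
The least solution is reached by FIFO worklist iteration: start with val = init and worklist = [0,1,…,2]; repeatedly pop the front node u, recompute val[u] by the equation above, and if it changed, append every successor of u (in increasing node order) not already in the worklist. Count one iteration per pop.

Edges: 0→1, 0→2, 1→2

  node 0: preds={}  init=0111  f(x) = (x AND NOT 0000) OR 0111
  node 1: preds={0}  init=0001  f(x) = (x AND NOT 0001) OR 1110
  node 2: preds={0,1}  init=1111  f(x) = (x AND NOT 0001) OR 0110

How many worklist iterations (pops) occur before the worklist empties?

3

Worklist (3 pops):
  #1 pop 0: in=0000 → 0111 (no change)
  #2 pop 1: in=0111 → 1111 (was 0001); enqueue []
  #3 pop 2: in=1111 → 1111 (no change)

Fixpoint:
  val[0] = 0111
  val[1] = 1111
  val[2] = 1111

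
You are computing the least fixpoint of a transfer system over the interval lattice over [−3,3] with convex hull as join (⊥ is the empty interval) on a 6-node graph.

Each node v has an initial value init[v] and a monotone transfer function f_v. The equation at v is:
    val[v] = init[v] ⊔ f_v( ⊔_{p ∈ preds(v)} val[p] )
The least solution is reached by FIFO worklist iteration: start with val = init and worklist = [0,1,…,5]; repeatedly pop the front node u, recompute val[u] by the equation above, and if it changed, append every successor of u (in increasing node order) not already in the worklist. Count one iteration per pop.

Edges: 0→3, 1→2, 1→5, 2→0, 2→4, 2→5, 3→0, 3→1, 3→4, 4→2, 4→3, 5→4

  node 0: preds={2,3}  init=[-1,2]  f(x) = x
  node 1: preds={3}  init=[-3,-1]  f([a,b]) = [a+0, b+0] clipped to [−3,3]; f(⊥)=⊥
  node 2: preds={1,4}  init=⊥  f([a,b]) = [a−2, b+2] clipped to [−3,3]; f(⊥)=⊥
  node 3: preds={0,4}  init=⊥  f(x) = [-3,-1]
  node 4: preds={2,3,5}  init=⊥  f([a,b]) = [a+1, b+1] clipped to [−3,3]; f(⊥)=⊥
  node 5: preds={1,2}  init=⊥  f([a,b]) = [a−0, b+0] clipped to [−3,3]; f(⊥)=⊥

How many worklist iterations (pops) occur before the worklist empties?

Worklist (16 pops):
  #1 pop 0: in=⊥ → [-1,2] (no change)
  #2 pop 1: in=⊥ → [-3,-1] (no change)
  #3 pop 2: in=[-3,-1] → [-3,1] (was ⊥); enqueue [0]
  #4 pop 3: in=[-1,2] → [-3,-1] (was ⊥); enqueue [1]
  #5 pop 4: in=[-3,1] → [-2,2] (was ⊥); enqueue [2,3]
  #6 pop 5: in=[-3,1] → [-3,1] (was ⊥); enqueue [4]
  #7 pop 0: in=[-3,1] → [-3,2] (was [-1,2]); enqueue []
  #8 pop 1: in=[-3,-1] → [-3,-1] (no change)
  #9 pop 2: in=[-3,2] → [-3,3] (was [-3,1]); enqueue [0,5]
  #10 pop 3: in=[-3,2] → [-3,-1] (no change)
  #11 pop 4: in=[-3,3] → [-2,3] (was [-2,2]); enqueue [2,3]
  #12 pop 0: in=[-3,3] → [-3,3] (was [-3,2]); enqueue []
  #13 pop 5: in=[-3,3] → [-3,3] (was [-3,1]); enqueue [4]
  #14 pop 2: in=[-3,3] → [-3,3] (no change)
  #15 pop 3: in=[-3,3] → [-3,-1] (no change)
  #16 pop 4: in=[-3,3] → [-2,3] (no change)

Fixpoint:
  val[0] = [-3,3]
  val[1] = [-3,-1]
  val[2] = [-3,3]
  val[3] = [-3,-1]
  val[4] = [-2,3]
  val[5] = [-3,3]

16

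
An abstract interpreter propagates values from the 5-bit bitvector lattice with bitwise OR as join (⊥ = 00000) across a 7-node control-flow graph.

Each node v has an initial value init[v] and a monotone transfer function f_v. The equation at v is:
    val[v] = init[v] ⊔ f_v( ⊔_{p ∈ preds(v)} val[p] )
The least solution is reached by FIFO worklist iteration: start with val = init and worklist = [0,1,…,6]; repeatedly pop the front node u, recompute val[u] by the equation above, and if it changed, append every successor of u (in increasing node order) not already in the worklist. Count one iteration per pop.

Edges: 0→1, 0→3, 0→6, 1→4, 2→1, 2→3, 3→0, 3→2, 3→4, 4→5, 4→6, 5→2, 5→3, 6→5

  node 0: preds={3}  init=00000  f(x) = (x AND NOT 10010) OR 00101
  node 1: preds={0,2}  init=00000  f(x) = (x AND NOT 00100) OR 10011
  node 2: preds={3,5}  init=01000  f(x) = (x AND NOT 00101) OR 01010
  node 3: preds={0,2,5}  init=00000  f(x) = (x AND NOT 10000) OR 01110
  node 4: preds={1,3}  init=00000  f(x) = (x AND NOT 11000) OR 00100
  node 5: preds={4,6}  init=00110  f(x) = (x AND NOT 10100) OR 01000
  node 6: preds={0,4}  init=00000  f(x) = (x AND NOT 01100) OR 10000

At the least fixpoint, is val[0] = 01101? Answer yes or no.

yes

Iteration log — 14 steps:
  step 1. node 0  ⊔preds=00000  new=00101  old=00000  +wl: 
  step 2. node 1  ⊔preds=01101  new=11011  old=00000  +wl: 
  step 3. node 2  ⊔preds=00110  new=01010  old=01000  +wl: 1
  step 4. node 3  ⊔preds=01111  new=01111  old=00000  +wl: 0,2
  step 5. node 4  ⊔preds=11111  new=00111  old=00000  +wl: 
  step 6. node 5  ⊔preds=00111  new=01111  old=00110  +wl: 3
  step 7. node 6  ⊔preds=00111  new=10011  old=00000  +wl: 5
  step 8. node 1  ⊔preds=01111  new=11011  stable
  step 9. node 0  ⊔preds=01111  new=01101  old=00101  +wl: 1,6
  step 10. node 2  ⊔preds=01111  new=01010  stable
  step 11. node 3  ⊔preds=01111  new=01111  stable
  step 12. node 5  ⊔preds=10111  new=01111  stable
  step 13. node 1  ⊔preds=01111  new=11011  stable
  step 14. node 6  ⊔preds=01111  new=10011  stable

Least fixpoint reached:
  node 0: 01101
  node 1: 11011
  node 2: 01010
  node 3: 01111
  node 4: 00111
  node 5: 01111
  node 6: 10011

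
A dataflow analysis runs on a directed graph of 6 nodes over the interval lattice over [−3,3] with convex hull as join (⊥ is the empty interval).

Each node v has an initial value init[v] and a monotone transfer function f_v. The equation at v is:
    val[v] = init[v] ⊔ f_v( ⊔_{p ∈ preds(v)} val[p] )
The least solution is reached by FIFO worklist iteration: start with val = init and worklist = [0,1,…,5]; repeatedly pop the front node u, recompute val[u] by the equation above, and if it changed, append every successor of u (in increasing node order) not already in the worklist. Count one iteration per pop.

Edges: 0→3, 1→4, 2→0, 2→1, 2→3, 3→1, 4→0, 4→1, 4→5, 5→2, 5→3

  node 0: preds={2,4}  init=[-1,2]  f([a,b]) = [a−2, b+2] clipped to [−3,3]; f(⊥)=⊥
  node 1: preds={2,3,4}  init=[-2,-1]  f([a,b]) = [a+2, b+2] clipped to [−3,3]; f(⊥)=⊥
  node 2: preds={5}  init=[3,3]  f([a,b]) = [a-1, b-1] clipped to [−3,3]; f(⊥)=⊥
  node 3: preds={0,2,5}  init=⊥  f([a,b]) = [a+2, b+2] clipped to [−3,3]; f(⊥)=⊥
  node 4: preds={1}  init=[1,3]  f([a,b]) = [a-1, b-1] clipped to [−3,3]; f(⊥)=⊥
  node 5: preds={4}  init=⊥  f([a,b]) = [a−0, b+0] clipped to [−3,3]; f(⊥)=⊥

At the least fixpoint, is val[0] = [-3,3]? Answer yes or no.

Worklist (12 pops):
  #1 pop 0: in=[1,3] → [-1,3] (was [-1,2]); enqueue []
  #2 pop 1: in=[1,3] → [-2,3] (was [-2,-1]); enqueue []
  #3 pop 2: in=⊥ → [3,3] (no change)
  #4 pop 3: in=[-1,3] → [1,3] (was ⊥); enqueue [1]
  #5 pop 4: in=[-2,3] → [-3,3] (was [1,3]); enqueue [0]
  #6 pop 5: in=[-3,3] → [-3,3] (was ⊥); enqueue [2,3]
  #7 pop 1: in=[-3,3] → [-2,3] (no change)
  #8 pop 0: in=[-3,3] → [-3,3] (was [-1,3]); enqueue []
  #9 pop 2: in=[-3,3] → [-3,3] (was [3,3]); enqueue [0,1]
  #10 pop 3: in=[-3,3] → [-1,3] (was [1,3]); enqueue []
  #11 pop 0: in=[-3,3] → [-3,3] (no change)
  #12 pop 1: in=[-3,3] → [-2,3] (no change)

Fixpoint:
  val[0] = [-3,3]
  val[1] = [-2,3]
  val[2] = [-3,3]
  val[3] = [-1,3]
  val[4] = [-3,3]
  val[5] = [-3,3]

yes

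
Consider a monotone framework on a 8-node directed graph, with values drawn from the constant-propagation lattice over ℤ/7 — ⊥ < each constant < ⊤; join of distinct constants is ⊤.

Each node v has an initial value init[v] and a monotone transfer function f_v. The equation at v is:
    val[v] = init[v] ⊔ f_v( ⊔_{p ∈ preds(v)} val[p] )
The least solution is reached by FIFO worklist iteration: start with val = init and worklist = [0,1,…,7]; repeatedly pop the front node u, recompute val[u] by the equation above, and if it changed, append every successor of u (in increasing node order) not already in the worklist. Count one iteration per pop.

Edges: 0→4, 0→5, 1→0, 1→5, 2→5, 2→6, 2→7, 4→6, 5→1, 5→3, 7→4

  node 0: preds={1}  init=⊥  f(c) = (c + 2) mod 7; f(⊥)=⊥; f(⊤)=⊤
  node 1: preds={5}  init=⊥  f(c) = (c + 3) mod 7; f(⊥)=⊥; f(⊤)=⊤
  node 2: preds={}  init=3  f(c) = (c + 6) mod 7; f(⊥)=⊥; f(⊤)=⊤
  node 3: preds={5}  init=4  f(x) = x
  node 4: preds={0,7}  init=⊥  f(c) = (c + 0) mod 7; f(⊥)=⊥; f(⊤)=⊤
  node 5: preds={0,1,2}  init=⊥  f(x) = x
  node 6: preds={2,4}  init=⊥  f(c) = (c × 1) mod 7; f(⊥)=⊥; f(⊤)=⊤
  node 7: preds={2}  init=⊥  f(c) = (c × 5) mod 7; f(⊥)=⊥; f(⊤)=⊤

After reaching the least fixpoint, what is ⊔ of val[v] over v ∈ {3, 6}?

Worklist (21 pops):
  #1 pop 0: in=⊥ → ⊥ (no change)
  #2 pop 1: in=⊥ → ⊥ (no change)
  #3 pop 2: in=⊥ → 3 (no change)
  #4 pop 3: in=⊥ → 4 (no change)
  #5 pop 4: in=⊥ → ⊥ (no change)
  #6 pop 5: in=3 → 3 (was ⊥); enqueue [1,3]
  #7 pop 6: in=3 → 3 (was ⊥); enqueue []
  #8 pop 7: in=3 → 1 (was ⊥); enqueue [4]
  #9 pop 1: in=3 → 6 (was ⊥); enqueue [0,5]
  #10 pop 3: in=3 → ⊤ (was 4); enqueue []
  #11 pop 4: in=1 → 1 (was ⊥); enqueue [6]
  #12 pop 0: in=6 → 1 (was ⊥); enqueue [4]
  #13 pop 5: in=⊤ → ⊤ (was 3); enqueue [1,3]
  #14 pop 6: in=⊤ → ⊤ (was 3); enqueue []
  #15 pop 4: in=1 → 1 (no change)
  #16 pop 1: in=⊤ → ⊤ (was 6); enqueue [0,5]
  #17 pop 3: in=⊤ → ⊤ (no change)
  #18 pop 0: in=⊤ → ⊤ (was 1); enqueue [4]
  #19 pop 5: in=⊤ → ⊤ (no change)
  #20 pop 4: in=⊤ → ⊤ (was 1); enqueue [6]
  #21 pop 6: in=⊤ → ⊤ (no change)

Fixpoint:
  val[0] = ⊤
  val[1] = ⊤
  val[2] = 3
  val[3] = ⊤
  val[4] = ⊤
  val[5] = ⊤
  val[6] = ⊤
  val[7] = 1

⊤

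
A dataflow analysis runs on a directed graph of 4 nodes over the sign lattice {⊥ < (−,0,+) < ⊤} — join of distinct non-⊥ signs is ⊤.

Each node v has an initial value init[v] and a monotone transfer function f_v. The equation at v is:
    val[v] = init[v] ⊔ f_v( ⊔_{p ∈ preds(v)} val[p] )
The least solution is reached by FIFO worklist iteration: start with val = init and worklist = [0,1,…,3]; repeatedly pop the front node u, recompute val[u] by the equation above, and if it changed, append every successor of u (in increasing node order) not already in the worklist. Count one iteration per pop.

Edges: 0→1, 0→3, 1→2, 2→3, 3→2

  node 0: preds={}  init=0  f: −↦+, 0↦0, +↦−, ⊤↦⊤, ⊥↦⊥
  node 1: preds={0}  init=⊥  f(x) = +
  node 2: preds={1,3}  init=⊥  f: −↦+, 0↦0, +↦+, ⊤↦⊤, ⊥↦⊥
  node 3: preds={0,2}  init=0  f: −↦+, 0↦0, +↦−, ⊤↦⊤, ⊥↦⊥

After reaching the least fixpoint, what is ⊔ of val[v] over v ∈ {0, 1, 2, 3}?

⊤

Trace (5 dequeues):
  [1] u=0 | in ⊥ | out 0 | ==
  [2] u=1 | in 0 | out + | prev ⊥ | push {}
  [3] u=2 | in ⊤ | out ⊤ | prev ⊥ | push {}
  [4] u=3 | in ⊤ | out ⊤ | prev 0 | push {2}
  [5] u=2 | in ⊤ | out ⊤ | ==

Converged values:
  [0] 0
  [1] +
  [2] ⊤
  [3] ⊤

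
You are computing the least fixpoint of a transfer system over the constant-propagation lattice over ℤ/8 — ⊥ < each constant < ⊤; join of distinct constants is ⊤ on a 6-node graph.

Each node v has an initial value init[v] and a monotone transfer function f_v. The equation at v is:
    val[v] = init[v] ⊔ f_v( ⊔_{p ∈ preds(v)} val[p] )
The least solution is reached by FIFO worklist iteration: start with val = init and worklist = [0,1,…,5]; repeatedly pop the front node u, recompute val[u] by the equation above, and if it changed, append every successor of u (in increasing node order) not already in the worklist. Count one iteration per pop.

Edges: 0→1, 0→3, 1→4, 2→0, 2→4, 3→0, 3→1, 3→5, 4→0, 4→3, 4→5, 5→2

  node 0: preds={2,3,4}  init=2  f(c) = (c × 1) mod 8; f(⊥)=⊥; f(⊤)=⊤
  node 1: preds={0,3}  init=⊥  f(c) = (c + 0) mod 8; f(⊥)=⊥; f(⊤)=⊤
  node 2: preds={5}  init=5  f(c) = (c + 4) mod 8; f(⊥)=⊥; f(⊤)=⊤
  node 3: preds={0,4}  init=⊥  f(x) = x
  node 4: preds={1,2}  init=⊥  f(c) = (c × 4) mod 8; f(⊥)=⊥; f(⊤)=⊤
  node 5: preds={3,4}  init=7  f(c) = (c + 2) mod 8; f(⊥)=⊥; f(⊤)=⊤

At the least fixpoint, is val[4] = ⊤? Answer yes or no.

Worklist (10 pops):
  #1 pop 0: in=5 → ⊤ (was 2); enqueue []
  #2 pop 1: in=⊤ → ⊤ (was ⊥); enqueue []
  #3 pop 2: in=7 → ⊤ (was 5); enqueue [0]
  #4 pop 3: in=⊤ → ⊤ (was ⊥); enqueue [1]
  #5 pop 4: in=⊤ → ⊤ (was ⊥); enqueue [3]
  #6 pop 5: in=⊤ → ⊤ (was 7); enqueue [2]
  #7 pop 0: in=⊤ → ⊤ (no change)
  #8 pop 1: in=⊤ → ⊤ (no change)
  #9 pop 3: in=⊤ → ⊤ (no change)
  #10 pop 2: in=⊤ → ⊤ (no change)

Fixpoint:
  val[0] = ⊤
  val[1] = ⊤
  val[2] = ⊤
  val[3] = ⊤
  val[4] = ⊤
  val[5] = ⊤

yes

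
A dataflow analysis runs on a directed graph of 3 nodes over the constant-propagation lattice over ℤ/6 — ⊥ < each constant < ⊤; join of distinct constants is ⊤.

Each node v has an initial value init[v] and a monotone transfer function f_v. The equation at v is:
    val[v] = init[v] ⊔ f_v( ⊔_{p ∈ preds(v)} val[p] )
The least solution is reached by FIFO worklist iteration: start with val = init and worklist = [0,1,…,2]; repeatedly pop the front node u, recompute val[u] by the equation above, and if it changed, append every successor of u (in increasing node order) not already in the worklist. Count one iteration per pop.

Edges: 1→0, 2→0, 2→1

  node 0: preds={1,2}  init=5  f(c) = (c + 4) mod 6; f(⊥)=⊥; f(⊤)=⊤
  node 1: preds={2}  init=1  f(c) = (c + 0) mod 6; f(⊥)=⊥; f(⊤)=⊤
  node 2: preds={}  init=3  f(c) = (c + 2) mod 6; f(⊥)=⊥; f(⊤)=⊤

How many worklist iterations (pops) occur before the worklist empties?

4

Iteration log — 4 steps:
  step 1. node 0  ⊔preds=⊤  new=⊤  old=5  +wl: 
  step 2. node 1  ⊔preds=3  new=⊤  old=1  +wl: 0
  step 3. node 2  ⊔preds=⊥  new=3  stable
  step 4. node 0  ⊔preds=⊤  new=⊤  stable

Least fixpoint reached:
  node 0: ⊤
  node 1: ⊤
  node 2: 3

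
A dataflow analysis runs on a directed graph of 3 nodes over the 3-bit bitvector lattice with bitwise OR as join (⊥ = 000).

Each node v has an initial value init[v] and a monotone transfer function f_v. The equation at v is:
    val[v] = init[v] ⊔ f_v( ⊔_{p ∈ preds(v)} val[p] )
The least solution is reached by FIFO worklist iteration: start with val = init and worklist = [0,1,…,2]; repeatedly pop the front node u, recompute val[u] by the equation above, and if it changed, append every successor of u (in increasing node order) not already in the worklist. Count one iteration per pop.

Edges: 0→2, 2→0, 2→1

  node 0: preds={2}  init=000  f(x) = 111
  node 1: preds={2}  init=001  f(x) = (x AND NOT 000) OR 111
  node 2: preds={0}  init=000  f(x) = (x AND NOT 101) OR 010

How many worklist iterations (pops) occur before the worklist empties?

Iteration log — 5 steps:
  step 1. node 0  ⊔preds=000  new=111  old=000  +wl: 
  step 2. node 1  ⊔preds=000  new=111  old=001  +wl: 
  step 3. node 2  ⊔preds=111  new=010  old=000  +wl: 0,1
  step 4. node 0  ⊔preds=010  new=111  stable
  step 5. node 1  ⊔preds=010  new=111  stable

Least fixpoint reached:
  node 0: 111
  node 1: 111
  node 2: 010

5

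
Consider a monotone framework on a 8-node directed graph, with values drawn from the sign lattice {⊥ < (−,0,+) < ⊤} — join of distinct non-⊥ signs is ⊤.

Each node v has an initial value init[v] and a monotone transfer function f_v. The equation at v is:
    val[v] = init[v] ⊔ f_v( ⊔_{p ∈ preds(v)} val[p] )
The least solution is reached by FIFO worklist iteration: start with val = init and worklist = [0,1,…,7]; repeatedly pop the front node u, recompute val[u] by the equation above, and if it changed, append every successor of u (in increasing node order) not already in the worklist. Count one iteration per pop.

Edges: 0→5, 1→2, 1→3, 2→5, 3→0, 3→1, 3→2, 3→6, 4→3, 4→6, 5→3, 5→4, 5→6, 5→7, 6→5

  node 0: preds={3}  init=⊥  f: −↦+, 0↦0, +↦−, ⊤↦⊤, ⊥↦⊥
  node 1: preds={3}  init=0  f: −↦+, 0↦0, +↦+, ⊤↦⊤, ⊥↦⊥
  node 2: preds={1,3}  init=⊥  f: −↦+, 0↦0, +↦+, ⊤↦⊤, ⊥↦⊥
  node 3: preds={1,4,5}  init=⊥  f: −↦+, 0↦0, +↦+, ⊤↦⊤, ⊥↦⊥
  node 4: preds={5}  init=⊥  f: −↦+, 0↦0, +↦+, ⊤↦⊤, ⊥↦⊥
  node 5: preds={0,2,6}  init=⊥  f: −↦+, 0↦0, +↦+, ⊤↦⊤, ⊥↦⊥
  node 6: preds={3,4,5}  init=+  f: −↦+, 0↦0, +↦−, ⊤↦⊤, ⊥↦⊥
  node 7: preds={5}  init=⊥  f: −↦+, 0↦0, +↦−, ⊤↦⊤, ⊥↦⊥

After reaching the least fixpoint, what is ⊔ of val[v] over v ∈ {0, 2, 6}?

Worklist (20 pops):
  #1 pop 0: in=⊥ → ⊥ (no change)
  #2 pop 1: in=⊥ → 0 (no change)
  #3 pop 2: in=0 → 0 (was ⊥); enqueue []
  #4 pop 3: in=0 → 0 (was ⊥); enqueue [0,1,2]
  #5 pop 4: in=⊥ → ⊥ (no change)
  #6 pop 5: in=⊤ → ⊤ (was ⊥); enqueue [3,4]
  #7 pop 6: in=⊤ → ⊤ (was +); enqueue [5]
  #8 pop 7: in=⊤ → ⊤ (was ⊥); enqueue []
  #9 pop 0: in=0 → 0 (was ⊥); enqueue []
  #10 pop 1: in=0 → 0 (no change)
  #11 pop 2: in=0 → 0 (no change)
  #12 pop 3: in=⊤ → ⊤ (was 0); enqueue [0,1,2,6]
  #13 pop 4: in=⊤ → ⊤ (was ⊥); enqueue [3]
  #14 pop 5: in=⊤ → ⊤ (no change)
  #15 pop 0: in=⊤ → ⊤ (was 0); enqueue [5]
  #16 pop 1: in=⊤ → ⊤ (was 0); enqueue []
  #17 pop 2: in=⊤ → ⊤ (was 0); enqueue []
  #18 pop 6: in=⊤ → ⊤ (no change)
  #19 pop 3: in=⊤ → ⊤ (no change)
  #20 pop 5: in=⊤ → ⊤ (no change)

Fixpoint:
  val[0] = ⊤
  val[1] = ⊤
  val[2] = ⊤
  val[3] = ⊤
  val[4] = ⊤
  val[5] = ⊤
  val[6] = ⊤
  val[7] = ⊤

⊤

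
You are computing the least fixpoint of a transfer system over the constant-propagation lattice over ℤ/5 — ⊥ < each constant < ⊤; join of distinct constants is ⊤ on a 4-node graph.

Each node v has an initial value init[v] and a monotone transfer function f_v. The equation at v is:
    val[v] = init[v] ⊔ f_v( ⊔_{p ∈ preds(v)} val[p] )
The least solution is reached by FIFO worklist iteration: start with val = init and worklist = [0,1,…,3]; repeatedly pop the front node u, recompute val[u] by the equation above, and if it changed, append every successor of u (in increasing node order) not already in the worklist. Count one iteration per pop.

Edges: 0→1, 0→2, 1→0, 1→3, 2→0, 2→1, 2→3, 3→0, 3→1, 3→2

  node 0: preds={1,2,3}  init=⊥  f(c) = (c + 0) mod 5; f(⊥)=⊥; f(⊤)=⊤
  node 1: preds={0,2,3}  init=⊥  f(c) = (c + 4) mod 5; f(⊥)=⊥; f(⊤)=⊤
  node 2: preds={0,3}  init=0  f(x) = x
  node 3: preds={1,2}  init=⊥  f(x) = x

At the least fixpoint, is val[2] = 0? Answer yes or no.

Trace (10 dequeues):
  [1] u=0 | in 0 | out 0 | prev ⊥ | push {}
  [2] u=1 | in 0 | out 4 | prev ⊥ | push {0}
  [3] u=2 | in 0 | out 0 | ==
  [4] u=3 | in ⊤ | out ⊤ | prev ⊥ | push {1,2}
  [5] u=0 | in ⊤ | out ⊤ | prev 0 | push {}
  [6] u=1 | in ⊤ | out ⊤ | prev 4 | push {0,3}
  [7] u=2 | in ⊤ | out ⊤ | prev 0 | push {1}
  [8] u=0 | in ⊤ | out ⊤ | ==
  [9] u=3 | in ⊤ | out ⊤ | ==
  [10] u=1 | in ⊤ | out ⊤ | ==

Converged values:
  [0] ⊤
  [1] ⊤
  [2] ⊤
  [3] ⊤

no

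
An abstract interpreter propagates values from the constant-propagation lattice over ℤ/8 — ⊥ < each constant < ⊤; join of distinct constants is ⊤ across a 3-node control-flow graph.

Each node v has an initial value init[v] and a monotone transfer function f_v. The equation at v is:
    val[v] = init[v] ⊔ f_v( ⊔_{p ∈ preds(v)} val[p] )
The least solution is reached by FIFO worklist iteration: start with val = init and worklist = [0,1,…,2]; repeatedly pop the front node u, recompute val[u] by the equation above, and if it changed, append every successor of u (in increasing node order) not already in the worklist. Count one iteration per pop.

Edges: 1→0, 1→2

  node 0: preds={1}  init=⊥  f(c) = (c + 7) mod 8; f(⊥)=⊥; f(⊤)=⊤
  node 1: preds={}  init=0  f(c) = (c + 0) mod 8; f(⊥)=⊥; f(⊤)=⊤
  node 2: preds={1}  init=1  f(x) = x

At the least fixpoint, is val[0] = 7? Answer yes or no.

Worklist (3 pops):
  #1 pop 0: in=0 → 7 (was ⊥); enqueue []
  #2 pop 1: in=⊥ → 0 (no change)
  #3 pop 2: in=0 → ⊤ (was 1); enqueue []

Fixpoint:
  val[0] = 7
  val[1] = 0
  val[2] = ⊤

yes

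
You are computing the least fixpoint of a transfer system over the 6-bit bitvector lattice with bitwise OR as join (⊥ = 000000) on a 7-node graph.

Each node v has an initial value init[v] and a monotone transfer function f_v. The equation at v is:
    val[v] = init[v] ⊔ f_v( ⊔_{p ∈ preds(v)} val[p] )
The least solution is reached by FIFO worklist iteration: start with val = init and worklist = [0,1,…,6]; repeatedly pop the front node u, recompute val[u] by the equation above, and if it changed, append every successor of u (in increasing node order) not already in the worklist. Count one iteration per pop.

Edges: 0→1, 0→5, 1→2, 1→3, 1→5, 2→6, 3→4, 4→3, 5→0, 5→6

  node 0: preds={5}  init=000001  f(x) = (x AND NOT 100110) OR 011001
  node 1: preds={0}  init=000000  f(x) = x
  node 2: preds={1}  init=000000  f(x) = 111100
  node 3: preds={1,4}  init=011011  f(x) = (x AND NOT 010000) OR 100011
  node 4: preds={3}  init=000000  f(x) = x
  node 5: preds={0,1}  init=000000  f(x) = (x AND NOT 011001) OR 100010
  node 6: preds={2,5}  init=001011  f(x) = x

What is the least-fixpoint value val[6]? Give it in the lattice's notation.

Worklist (9 pops):
  #1 pop 0: in=000000 → 011001 (was 000001); enqueue []
  #2 pop 1: in=011001 → 011001 (was 000000); enqueue []
  #3 pop 2: in=011001 → 111100 (was 000000); enqueue []
  #4 pop 3: in=011001 → 111011 (was 011011); enqueue []
  #5 pop 4: in=111011 → 111011 (was 000000); enqueue [3]
  #6 pop 5: in=011001 → 100010 (was 000000); enqueue [0]
  #7 pop 6: in=111110 → 111111 (was 001011); enqueue []
  #8 pop 3: in=111011 → 111011 (no change)
  #9 pop 0: in=100010 → 011001 (no change)

Fixpoint:
  val[0] = 011001
  val[1] = 011001
  val[2] = 111100
  val[3] = 111011
  val[4] = 111011
  val[5] = 100010
  val[6] = 111111

111111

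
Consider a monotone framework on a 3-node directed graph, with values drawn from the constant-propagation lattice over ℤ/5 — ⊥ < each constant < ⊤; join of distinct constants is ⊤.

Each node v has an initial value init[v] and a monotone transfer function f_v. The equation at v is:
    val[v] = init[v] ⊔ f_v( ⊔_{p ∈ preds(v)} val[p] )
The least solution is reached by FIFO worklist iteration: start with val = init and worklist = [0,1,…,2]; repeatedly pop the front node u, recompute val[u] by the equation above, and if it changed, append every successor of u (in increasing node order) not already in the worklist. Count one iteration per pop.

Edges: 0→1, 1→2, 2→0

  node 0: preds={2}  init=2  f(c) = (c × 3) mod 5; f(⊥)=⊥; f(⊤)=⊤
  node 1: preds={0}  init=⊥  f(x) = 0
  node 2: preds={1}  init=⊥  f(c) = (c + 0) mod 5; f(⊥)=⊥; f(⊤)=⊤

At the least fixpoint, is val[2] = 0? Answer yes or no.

Worklist (5 pops):
  #1 pop 0: in=⊥ → 2 (no change)
  #2 pop 1: in=2 → 0 (was ⊥); enqueue []
  #3 pop 2: in=0 → 0 (was ⊥); enqueue [0]
  #4 pop 0: in=0 → ⊤ (was 2); enqueue [1]
  #5 pop 1: in=⊤ → 0 (no change)

Fixpoint:
  val[0] = ⊤
  val[1] = 0
  val[2] = 0

yes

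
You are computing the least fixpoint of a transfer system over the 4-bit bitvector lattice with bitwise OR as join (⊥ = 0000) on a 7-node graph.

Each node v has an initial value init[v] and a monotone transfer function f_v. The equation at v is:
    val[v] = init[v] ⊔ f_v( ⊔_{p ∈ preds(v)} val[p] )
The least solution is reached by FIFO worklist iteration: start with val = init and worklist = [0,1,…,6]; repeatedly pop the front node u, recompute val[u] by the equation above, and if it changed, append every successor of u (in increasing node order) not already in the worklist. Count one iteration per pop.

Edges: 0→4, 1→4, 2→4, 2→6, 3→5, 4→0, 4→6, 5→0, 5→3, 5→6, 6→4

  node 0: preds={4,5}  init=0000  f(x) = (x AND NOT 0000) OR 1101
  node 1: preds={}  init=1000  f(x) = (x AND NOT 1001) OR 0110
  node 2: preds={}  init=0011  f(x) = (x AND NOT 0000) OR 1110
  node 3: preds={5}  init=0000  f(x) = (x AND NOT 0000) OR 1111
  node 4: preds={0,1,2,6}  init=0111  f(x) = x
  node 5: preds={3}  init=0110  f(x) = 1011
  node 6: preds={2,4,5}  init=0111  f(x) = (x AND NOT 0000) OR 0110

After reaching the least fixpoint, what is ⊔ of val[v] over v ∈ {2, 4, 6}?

1111

Iteration log — 10 steps:
  step 1. node 0  ⊔preds=0111  new=1111  old=0000  +wl: 
  step 2. node 1  ⊔preds=0000  new=1110  old=1000  +wl: 
  step 3. node 2  ⊔preds=0000  new=1111  old=0011  +wl: 
  step 4. node 3  ⊔preds=0110  new=1111  old=0000  +wl: 
  step 5. node 4  ⊔preds=1111  new=1111  old=0111  +wl: 0
  step 6. node 5  ⊔preds=1111  new=1111  old=0110  +wl: 3
  step 7. node 6  ⊔preds=1111  new=1111  old=0111  +wl: 4
  step 8. node 0  ⊔preds=1111  new=1111  stable
  step 9. node 3  ⊔preds=1111  new=1111  stable
  step 10. node 4  ⊔preds=1111  new=1111  stable

Least fixpoint reached:
  node 0: 1111
  node 1: 1110
  node 2: 1111
  node 3: 1111
  node 4: 1111
  node 5: 1111
  node 6: 1111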